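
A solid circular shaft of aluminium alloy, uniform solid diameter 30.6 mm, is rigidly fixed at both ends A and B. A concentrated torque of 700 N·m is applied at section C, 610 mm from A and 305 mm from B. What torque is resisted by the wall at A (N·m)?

With uniform GJ and both ends fixed, compatibility θ_AC = θ_CB gives T_A·a = T_B·b, together with T_A + T_B = T₀.
T_A = T₀·b/(a+b) = 700.0·305/915.0 = 233.3 N·m; T_B = 466.7 N·m.

233 N·m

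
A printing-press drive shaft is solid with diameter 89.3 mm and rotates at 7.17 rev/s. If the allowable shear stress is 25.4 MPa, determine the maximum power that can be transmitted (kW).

J = πd⁴/32 = π(0.0893)⁴/32 = 6.243×10^-6 m⁴.
T_max = τ_allow·J/r = 2.54×10^7 × 6.243×10^-6 / 0.0446 = 3552 N·m.
ω = 2π·7.17 = 45.05 rad/s, so P_max = T_max·ω = 1.600×10^5 W.

160 kW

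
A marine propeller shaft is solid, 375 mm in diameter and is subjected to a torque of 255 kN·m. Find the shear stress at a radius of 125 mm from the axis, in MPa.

J = πd⁴/32 = π(0.375)⁴/32 = 1.941×10^-3 m⁴.
Shear stress varies linearly with radius: τ = T·r/J = 255000 × 0.125 / 1.941×10^-3 = 1.642×10^7 Pa.

16.4 MPa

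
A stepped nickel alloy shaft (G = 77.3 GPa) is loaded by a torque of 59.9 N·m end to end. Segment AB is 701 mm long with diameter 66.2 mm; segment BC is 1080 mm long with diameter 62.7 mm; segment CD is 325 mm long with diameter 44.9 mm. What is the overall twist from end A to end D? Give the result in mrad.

J_AB = π(0.0662)⁴/32 = 1.89×10^-6 m⁴; J_BC = π(0.0627)⁴/32 = 1.52×10^-6 m⁴; J_CD = π(0.0449)⁴/32 = 3.99×10^-7 m⁴.
θ = (T/G)·Σ L_i/J_i = (59.90/77.3×10⁹)·(0.701/1.89×10^-6 + 1.08/1.52×10^-6 + 0.325/3.99×10^-7) = 1.471×10^-3 rad.

1.47 mrad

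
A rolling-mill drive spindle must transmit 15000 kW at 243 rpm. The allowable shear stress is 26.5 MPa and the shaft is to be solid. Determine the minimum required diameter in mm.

484 mm

ω = 2π·243/60 = 25.45 rad/s, so T = P/ω = 15000×10³ / 25.45 = 589500 N·m.
For a solid shaft τ_max = 16T/(πd³), so d = (16T/(π τ_allow))^(1/3) = (16·589500/(π·2.65×10^7))^(1/3) = 0.4839 m.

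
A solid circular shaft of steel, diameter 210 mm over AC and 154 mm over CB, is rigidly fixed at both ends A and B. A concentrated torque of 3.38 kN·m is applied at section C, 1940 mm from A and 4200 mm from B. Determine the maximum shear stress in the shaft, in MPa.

1.64 MPa

Compatibility: T_A·a/J_AC = T_B·b/J_CB with T_A + T_B = T₀.
J_AC = 1.91×10^-4 m⁴, J_CB = 5.52×10^-5 m⁴, so T_A = T₀·(J_AC/a)/((J_AC/a)+(J_CB/b)) = 2982 N·m, T_B = 398.3 N·m.
τ in each portion: τ_AC = 1.64×10^6 Pa, τ_CB = 5.55×10^5 Pa; maximum is in AC.
τ_max = T_AC·r/J = 2982·0.105/1.91×10^-4 = 1.640×10^6 Pa.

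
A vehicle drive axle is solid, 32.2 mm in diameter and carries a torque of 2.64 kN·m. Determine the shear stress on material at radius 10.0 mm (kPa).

J = πd⁴/32 = π(0.0322)⁴/32 = 1.055×10^-7 m⁴.
Shear stress varies linearly with radius: τ = T·r/J = 2640 × 0.0100 / 1.055×10^-7 = 2.501×10^8 Pa.

250000 kPa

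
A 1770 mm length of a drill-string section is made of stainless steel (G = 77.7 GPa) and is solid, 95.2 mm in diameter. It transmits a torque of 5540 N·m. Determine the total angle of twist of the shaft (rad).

J = πd⁴/32 = π(0.0952)⁴/32 = 8.064×10^-6 m⁴.
θ = T·L/(G·J) = 5540 × 1.77 / (77.7×10⁹ × 8.064×10^-6) = 0.01565 rad.

0.0156 rad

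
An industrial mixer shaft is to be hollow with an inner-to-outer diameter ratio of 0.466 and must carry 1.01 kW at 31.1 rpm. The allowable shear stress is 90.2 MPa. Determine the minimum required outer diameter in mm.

ω = 2π·31.1/60 = 3.257 rad/s, so T = P/ω = 1.01×10³ / 3.257 = 310.1 N·m.
For a hollow shaft with d_i/d_o = 0.466: τ_max = 16T/(π d_o³ (1−k⁴)), so d_o = [16T/(π τ_allow (1−k⁴))]^(1/3) = [16·310.1/(π·9.02×10^7·0.9528)]^(1/3) = 0.02639 m.

26.4 mm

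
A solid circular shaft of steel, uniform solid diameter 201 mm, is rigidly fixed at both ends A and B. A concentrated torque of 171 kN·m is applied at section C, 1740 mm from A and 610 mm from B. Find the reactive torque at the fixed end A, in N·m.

44400 N·m

With uniform GJ and both ends fixed, compatibility θ_AC = θ_CB gives T_A·a = T_B·b, together with T_A + T_B = T₀.
T_A = T₀·b/(a+b) = 171000·610/2350 = 44390 N·m; T_B = 126600 N·m.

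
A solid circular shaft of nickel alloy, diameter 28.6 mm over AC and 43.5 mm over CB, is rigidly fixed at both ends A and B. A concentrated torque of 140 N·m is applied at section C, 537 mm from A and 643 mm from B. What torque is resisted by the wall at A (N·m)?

25.6 N·m

Compatibility: T_A·a/J_AC = T_B·b/J_CB with T_A + T_B = T₀.
J_AC = 6.57×10^-8 m⁴, J_CB = 3.52×10^-7 m⁴, so T_A = T₀·(J_AC/a)/((J_AC/a)+(J_CB/b)) = 25.60 N·m, T_B = 114.4 N·m.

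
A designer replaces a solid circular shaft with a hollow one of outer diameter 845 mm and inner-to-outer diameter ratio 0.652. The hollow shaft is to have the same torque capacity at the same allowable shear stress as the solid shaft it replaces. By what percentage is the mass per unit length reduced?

34.3 %

Equal τ_max and T ⇒ the solid shaft needs d_s³ = d_o³(1−k⁴), so d_s = 845·(1−0.652⁴)^(1/3) = 790.7 mm.
Area ratio A_h/A_s = d_o²(1−k²)/d_s² = (1−k²)/(1−k⁴)^(2/3) = 0.6566.
Mass saving = 1 − 0.6566 = 34.3 %.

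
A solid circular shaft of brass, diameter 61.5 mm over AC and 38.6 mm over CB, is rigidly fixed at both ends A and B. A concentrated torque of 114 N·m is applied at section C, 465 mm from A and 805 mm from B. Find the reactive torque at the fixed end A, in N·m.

Compatibility: T_A·a/J_AC = T_B·b/J_CB with T_A + T_B = T₀.
J_AC = 1.40×10^-6 m⁴, J_CB = 2.18×10^-7 m⁴, so T_A = T₀·(J_AC/a)/((J_AC/a)+(J_CB/b)) = 104.6 N·m, T_B = 9.378 N·m.

105 N·m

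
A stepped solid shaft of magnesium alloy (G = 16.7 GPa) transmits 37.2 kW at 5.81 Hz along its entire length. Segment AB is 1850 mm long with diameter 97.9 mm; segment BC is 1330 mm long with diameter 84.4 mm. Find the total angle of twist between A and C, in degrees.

1.65°

ω = 2π·5.81 = 36.51 rad/s, so T = P/ω = 37.2×10³ / 36.51 = 1019 N·m.
J_AB = π(0.0979)⁴/32 = 9.02×10^-6 m⁴; J_BC = π(0.0844)⁴/32 = 4.98×10^-6 m⁴.
θ = (T/G)·Σ L_i/J_i = (1019/16.7×10⁹)·(1.85/9.02×10^-6 + 1.33/4.98×10^-6) = 0.02881 rad.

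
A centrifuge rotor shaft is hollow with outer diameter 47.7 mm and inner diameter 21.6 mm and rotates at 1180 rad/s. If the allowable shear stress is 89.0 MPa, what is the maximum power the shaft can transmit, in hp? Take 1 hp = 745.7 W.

2870 hp

J = π(d_o⁴ − d_i⁴)/32 = π(0.0477⁴ − 0.0216⁴)/32 = 4.869×10^-7 m⁴.
T_max = τ_allow·J/r = 8.90×10^7 × 4.869×10^-7 / 0.0239 = 1817 N·m.
ω = 1180 rad/s, so P_max = T_max·ω = 2.144×10^6 W.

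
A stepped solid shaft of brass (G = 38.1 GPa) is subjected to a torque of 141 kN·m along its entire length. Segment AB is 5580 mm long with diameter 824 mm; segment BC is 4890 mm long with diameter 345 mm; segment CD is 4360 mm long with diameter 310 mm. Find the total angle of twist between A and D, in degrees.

1.79°

J_AB = π(0.824)⁴/32 = 0.0453 m⁴; J_BC = π(0.345)⁴/32 = 1.39×10^-3 m⁴; J_CD = π(0.310)⁴/32 = 9.07×10^-4 m⁴.
θ = (T/G)·Σ L_i/J_i = (141000/38.1×10⁹)·(5.58/0.0453 + 4.89/1.39×10^-3 + 4.36/9.07×10^-4) = 0.03126 rad.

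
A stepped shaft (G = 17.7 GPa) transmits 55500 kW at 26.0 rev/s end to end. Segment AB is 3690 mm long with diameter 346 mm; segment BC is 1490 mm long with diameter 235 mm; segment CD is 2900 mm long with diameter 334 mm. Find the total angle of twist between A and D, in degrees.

11.0°

ω = 2π·26.0 = 163.4 rad/s, so T = P/ω = 55500×10³ / 163.4 = 339700 N·m.
J_AB = π(0.346)⁴/32 = 1.41×10^-3 m⁴; J_BC = π(0.235)⁴/32 = 2.99×10^-4 m⁴; J_CD = π(0.334)⁴/32 = 1.22×10^-3 m⁴.
θ = (T/G)·Σ L_i/J_i = (339700/17.7×10⁹)·(3.69/1.41×10^-3 + 1.49/2.99×10^-4 + 2.90/1.22×10^-3) = 0.1914 rad.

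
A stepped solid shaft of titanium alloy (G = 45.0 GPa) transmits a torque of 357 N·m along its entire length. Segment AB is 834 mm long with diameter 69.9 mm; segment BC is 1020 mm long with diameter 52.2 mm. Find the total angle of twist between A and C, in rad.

J_AB = π(0.0699)⁴/32 = 2.34×10^-6 m⁴; J_BC = π(0.0522)⁴/32 = 7.29×10^-7 m⁴.
θ = (T/G)·Σ L_i/J_i = (357.0/45.0×10⁹)·(0.834/2.34×10^-6 + 1.02/7.29×10^-7) = 0.01392 rad.

0.0139 rad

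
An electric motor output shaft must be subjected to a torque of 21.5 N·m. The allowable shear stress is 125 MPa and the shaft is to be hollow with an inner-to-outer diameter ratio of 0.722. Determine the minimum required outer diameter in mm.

10.6 mm

For a hollow shaft with d_i/d_o = 0.722: τ_max = 16T/(π d_o³ (1−k⁴)), so d_o = [16T/(π τ_allow (1−k⁴))]^(1/3) = [16·21.50/(π·1.25×10^8·0.7283)]^(1/3) = 0.01063 m.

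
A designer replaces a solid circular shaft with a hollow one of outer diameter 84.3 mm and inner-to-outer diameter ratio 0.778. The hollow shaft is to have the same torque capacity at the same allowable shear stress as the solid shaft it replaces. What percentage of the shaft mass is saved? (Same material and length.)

46.5 %

Equal τ_max and T ⇒ the solid shaft needs d_s³ = d_o³(1−k⁴), so d_s = 84.3·(1−0.778⁴)^(1/3) = 72.41 mm.
Area ratio A_h/A_s = d_o²(1−k²)/d_s² = (1−k²)/(1−k⁴)^(2/3) = 0.5350.
Mass saving = 1 − 0.5350 = 46.5 %.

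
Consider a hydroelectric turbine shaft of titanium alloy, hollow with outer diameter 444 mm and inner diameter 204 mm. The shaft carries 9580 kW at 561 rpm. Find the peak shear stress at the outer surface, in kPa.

9930 kPa

ω = 2π·561/60 = 58.75 rad/s, so T = P/ω = 9580×10³ / 58.75 = 163100 N·m.
J = π(d_o⁴ − d_i⁴)/32 = π(0.444⁴ − 0.204⁴)/32 = 3.645×10^-3 m⁴.
τ_max = T·r/J = 163100 × 0.222 / 3.645×10^-3 = 9.931×10^6 Pa.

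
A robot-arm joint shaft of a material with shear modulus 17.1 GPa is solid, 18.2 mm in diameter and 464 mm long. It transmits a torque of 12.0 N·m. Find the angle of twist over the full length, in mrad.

30.2 mrad

J = πd⁴/32 = π(0.0182)⁴/32 = 1.077×10^-8 m⁴.
θ = T·L/(G·J) = 12.00 × 0.464 / (17.1×10⁹ × 1.077×10^-8) = 0.03023 rad.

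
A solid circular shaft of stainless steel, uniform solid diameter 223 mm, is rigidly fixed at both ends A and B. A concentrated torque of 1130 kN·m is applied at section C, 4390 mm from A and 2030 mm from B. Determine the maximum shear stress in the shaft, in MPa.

355 MPa

With uniform GJ and both ends fixed, compatibility θ_AC = θ_CB gives T_A·a = T_B·b, together with T_A + T_B = T₀.
T_A = T₀·b/(a+b) = 1.130e6·2030/6420 = 357300 N·m; T_B = 772700 N·m.
τ in each portion: τ_AC = 1.64×10^8 Pa, τ_CB = 3.55×10^8 Pa; maximum is in CB.
τ_max = T_CB·r/J = 772700·0.112/2.43×10^-4 = 3.549×10^8 Pa.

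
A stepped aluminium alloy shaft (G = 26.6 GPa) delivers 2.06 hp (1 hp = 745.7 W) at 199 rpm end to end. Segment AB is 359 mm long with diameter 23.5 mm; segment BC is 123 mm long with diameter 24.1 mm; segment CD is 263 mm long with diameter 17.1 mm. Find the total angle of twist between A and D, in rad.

ω = 2π·199/60 = 20.84 rad/s, so T = P/ω = 2.06×745.7 / 20.84 = 73.71 N·m.
J_AB = π(0.0235)⁴/32 = 2.99×10^-8 m⁴; J_BC = π(0.0241)⁴/32 = 3.31×10^-8 m⁴; J_CD = π(0.0171)⁴/32 = 8.39×10^-9 m⁴.
θ = (T/G)·Σ L_i/J_i = (73.71/26.6×10⁹)·(0.359/2.99×10^-8 + 0.123/3.31×10^-8 + 0.263/8.39×10^-9) = 0.1303 rad.

0.130 rad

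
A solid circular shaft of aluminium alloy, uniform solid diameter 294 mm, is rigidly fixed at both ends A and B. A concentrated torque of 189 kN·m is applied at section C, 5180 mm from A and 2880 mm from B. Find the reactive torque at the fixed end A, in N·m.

With uniform GJ and both ends fixed, compatibility θ_AC = θ_CB gives T_A·a = T_B·b, together with T_A + T_B = T₀.
T_A = T₀·b/(a+b) = 189000·2880/8060 = 67530 N·m; T_B = 121500 N·m.

67500 N·m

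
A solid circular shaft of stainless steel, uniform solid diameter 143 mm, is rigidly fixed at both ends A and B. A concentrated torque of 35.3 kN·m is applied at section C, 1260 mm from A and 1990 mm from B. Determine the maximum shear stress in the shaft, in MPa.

37.6 MPa

With uniform GJ and both ends fixed, compatibility θ_AC = θ_CB gives T_A·a = T_B·b, together with T_A + T_B = T₀.
T_A = T₀·b/(a+b) = 35300·1990/3250 = 21610 N·m; T_B = 13690 N·m.
τ in each portion: τ_AC = 3.76×10^7 Pa, τ_CB = 2.38×10^7 Pa; maximum is in AC.
τ_max = T_AC·r/J = 21610·0.0715/4.11×10^-5 = 3.764×10^7 Pa.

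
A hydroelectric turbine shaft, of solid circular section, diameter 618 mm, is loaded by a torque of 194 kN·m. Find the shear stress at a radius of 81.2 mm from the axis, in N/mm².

1.10 N/mm²

J = πd⁴/32 = π(0.618)⁴/32 = 0.01432 m⁴.
Shear stress varies linearly with radius: τ = T·r/J = 194000 × 0.0812 / 0.01432 = 1.100×10^6 Pa.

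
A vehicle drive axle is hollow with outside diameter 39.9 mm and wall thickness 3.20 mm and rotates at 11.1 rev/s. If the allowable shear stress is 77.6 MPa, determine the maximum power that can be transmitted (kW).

J = π(d_o⁴ − d_i⁴)/32 = π(0.0399⁴ − 0.0335⁴)/32 = 1.252×10^-7 m⁴.
T_max = τ_allow·J/r = 7.76×10^7 × 1.252×10^-7 / 0.0199 = 486.9 N·m.
ω = 2π·11.1 = 69.74 rad/s, so P_max = T_max·ω = 3.396×10^4 W.

34.0 kW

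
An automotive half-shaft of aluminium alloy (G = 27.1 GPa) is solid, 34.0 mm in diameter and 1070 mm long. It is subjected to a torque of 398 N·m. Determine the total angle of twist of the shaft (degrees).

J = πd⁴/32 = π(0.0340)⁴/32 = 1.312×10^-7 m⁴.
θ = T·L/(G·J) = 398.0 × 1.07 / (27.1×10⁹ × 1.312×10^-7) = 0.1198 rad.

6.86°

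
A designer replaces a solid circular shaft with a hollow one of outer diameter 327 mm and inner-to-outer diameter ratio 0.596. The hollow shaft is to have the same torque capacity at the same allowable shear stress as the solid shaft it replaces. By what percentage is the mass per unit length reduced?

29.5 %

Equal τ_max and T ⇒ the solid shaft needs d_s³ = d_o³(1−k⁴), so d_s = 327·(1−0.596⁴)^(1/3) = 312.6 mm.
Area ratio A_h/A_s = d_o²(1−k²)/d_s² = (1−k²)/(1−k⁴)^(2/3) = 0.7054.
Mass saving = 1 − 0.7054 = 29.5 %.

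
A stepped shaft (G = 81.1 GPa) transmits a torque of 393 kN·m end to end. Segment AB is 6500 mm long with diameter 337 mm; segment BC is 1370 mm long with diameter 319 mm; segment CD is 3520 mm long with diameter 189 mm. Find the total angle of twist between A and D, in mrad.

J_AB = π(0.337)⁴/32 = 1.27×10^-3 m⁴; J_BC = π(0.319)⁴/32 = 1.02×10^-3 m⁴; J_CD = π(0.189)⁴/32 = 1.25×10^-4 m⁴.
θ = (T/G)·Σ L_i/J_i = (393000/81.1×10⁹)·(6.50/1.27×10^-3 + 1.37/1.02×10^-3 + 3.52/1.25×10^-4) = 0.1676 rad.

168 mrad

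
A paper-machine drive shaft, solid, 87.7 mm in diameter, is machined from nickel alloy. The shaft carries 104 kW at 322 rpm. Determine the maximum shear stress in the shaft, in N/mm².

ω = 2π·322/60 = 33.72 rad/s, so T = P/ω = 104×10³ / 33.72 = 3084 N·m.
J = πd⁴/32 = π(0.0877)⁴/32 = 5.808×10^-6 m⁴.
τ_max = T·r/J = 3084 × 0.0439 / 5.808×10^-6 = 2.329×10^7 Pa.

23.3 N/mm²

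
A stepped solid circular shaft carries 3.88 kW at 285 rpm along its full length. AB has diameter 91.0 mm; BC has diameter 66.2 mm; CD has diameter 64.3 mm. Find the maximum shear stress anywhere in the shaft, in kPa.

ω = 2π·285/60 = 29.85 rad/s, so T = P/ω = 3.88×10³ / 29.85 = 130.0 N·m.
Under the same torque, τ_max = 16T/(πd³) is largest where d is smallest — segment CD (d = 64.3 mm).
τ_max = 16·130.0/(π·(0.0643)³) = 2.491×10^6 Pa.

2490 kPa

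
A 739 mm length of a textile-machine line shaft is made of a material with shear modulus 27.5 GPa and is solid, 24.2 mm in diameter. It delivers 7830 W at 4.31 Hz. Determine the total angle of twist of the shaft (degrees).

13.2°

ω = 2π·4.31 = 27.08 rad/s, so T = P/ω = 7830 / 27.08 = 289.1 N·m.
J = πd⁴/32 = π(0.0242)⁴/32 = 3.367×10^-8 m⁴.
θ = T·L/(G·J) = 289.1 × 0.739 / (27.5×10⁹ × 3.367×10^-8) = 0.2308 rad.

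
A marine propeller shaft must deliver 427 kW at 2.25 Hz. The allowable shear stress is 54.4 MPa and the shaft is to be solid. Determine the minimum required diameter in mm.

141 mm

ω = 2π·2.25 = 14.14 rad/s, so T = P/ω = 427×10³ / 14.14 = 30200 N·m.
For a solid shaft τ_max = 16T/(πd³), so d = (16T/(π τ_allow))^(1/3) = (16·30200/(π·5.44×10^7))^(1/3) = 0.1414 m.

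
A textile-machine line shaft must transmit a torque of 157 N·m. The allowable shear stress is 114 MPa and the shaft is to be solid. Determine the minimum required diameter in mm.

For a solid shaft τ_max = 16T/(πd³), so d = (16T/(π τ_allow))^(1/3) = (16·157.0/(π·1.14×10^8))^(1/3) = 0.01914 m.

19.1 mm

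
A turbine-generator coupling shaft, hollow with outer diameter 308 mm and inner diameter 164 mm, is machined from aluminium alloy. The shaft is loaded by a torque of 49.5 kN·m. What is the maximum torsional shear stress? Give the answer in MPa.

J = π(d_o⁴ − d_i⁴)/32 = π(0.308⁴ − 0.164⁴)/32 = 8.125×10^-4 m⁴.
τ_max = T·r/J = 49500 × 0.154 / 8.125×10^-4 = 9.382×10^6 Pa.

9.38 MPa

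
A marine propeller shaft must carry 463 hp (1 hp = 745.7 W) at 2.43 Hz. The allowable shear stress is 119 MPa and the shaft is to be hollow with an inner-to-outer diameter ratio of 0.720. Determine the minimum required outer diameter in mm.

110 mm

ω = 2π·2.43 = 15.27 rad/s, so T = P/ω = 463×745.7 / 15.27 = 22610 N·m.
For a hollow shaft with d_i/d_o = 0.720: τ_max = 16T/(π d_o³ (1−k⁴)), so d_o = [16T/(π τ_allow (1−k⁴))]^(1/3) = [16·22610/(π·1.19×10^8·0.7313)]^(1/3) = 0.1098 m.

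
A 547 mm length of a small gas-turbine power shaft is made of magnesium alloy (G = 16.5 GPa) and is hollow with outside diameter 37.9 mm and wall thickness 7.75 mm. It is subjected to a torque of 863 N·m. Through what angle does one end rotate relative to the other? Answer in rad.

J = π(d_o⁴ − d_i⁴)/32 = π(0.0379⁴ − 0.0224⁴)/32 = 1.778×10^-7 m⁴.
θ = T·L/(G·J) = 863.0 × 0.547 / (16.5×10⁹ × 1.778×10^-7) = 0.1609 rad.

0.161 rad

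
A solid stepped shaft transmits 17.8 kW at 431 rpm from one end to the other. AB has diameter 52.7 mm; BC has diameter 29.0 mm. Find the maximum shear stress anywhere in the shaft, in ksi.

11.9 ksi

ω = 2π·431/60 = 45.13 rad/s, so T = P/ω = 17.8×10³ / 45.13 = 394.4 N·m.
Under the same torque, τ_max = 16T/(πd³) is largest where d is smallest — segment BC (d = 29.0 mm).
τ_max = 16·394.4/(π·(0.0290)³) = 8.236×10^7 Pa.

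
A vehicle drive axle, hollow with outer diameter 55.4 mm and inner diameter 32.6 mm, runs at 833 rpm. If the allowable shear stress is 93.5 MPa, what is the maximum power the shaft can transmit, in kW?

J = π(d_o⁴ − d_i⁴)/32 = π(0.0554⁴ − 0.0326⁴)/32 = 8.139×10^-7 m⁴.
T_max = τ_allow·J/r = 9.35×10^7 × 8.139×10^-7 / 0.0277 = 2747 N·m.
ω = 2π·833/60 = 87.23 rad/s, so P_max = T_max·ω = 2.396×10^5 W.

240 kW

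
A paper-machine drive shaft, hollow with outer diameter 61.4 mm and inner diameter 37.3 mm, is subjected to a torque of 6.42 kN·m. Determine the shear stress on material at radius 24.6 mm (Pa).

1.31e8 Pa

J = π(d_o⁴ − d_i⁴)/32 = π(0.0614⁴ − 0.0373⁴)/32 = 1.205×10^-6 m⁴.
Shear stress varies linearly with radius: τ = T·r/J = 6420 × 0.0246 / 1.205×10^-6 = 1.310×10^8 Pa.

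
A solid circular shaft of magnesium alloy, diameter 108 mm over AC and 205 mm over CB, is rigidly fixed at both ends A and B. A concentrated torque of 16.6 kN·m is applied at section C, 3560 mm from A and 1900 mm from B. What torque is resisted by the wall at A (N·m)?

656 N·m

Compatibility: T_A·a/J_AC = T_B·b/J_CB with T_A + T_B = T₀.
J_AC = 1.34×10^-5 m⁴, J_CB = 1.73×10^-4 m⁴, so T_A = T₀·(J_AC/a)/((J_AC/a)+(J_CB/b)) = 655.5 N·m, T_B = 15940 N·m.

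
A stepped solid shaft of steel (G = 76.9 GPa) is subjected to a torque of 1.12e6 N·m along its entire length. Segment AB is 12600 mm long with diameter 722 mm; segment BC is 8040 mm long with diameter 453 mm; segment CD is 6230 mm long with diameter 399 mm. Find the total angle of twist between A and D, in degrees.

4.11°

J_AB = π(0.722)⁴/32 = 0.0267 m⁴; J_BC = π(0.453)⁴/32 = 4.13×10^-3 m⁴; J_CD = π(0.399)⁴/32 = 2.49×10^-3 m⁴.
θ = (T/G)·Σ L_i/J_i = (1.120e6/76.9×10⁹)·(12.6/0.0267 + 8.04/4.13×10^-3 + 6.23/2.49×10^-3) = 0.07167 rad.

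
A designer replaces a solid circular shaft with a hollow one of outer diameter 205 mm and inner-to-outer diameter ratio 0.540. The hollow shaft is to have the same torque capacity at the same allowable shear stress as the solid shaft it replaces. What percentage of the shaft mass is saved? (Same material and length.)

Equal τ_max and T ⇒ the solid shaft needs d_s³ = d_o³(1−k⁴), so d_s = 205·(1−0.540⁴)^(1/3) = 199.0 mm.
Area ratio A_h/A_s = d_o²(1−k²)/d_s² = (1−k²)/(1−k⁴)^(2/3) = 0.7516.
Mass saving = 1 − 0.7516 = 24.8 %.

24.8 %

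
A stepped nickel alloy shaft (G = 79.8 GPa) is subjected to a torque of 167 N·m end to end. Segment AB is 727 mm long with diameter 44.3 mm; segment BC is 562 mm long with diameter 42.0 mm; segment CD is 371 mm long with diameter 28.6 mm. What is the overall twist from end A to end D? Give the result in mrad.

J_AB = π(0.0443)⁴/32 = 3.78×10^-7 m⁴; J_BC = π(0.0420)⁴/32 = 3.05×10^-7 m⁴; J_CD = π(0.0286)⁴/32 = 6.57×10^-8 m⁴.
θ = (T/G)·Σ L_i/J_i = (167.0/79.8×10⁹)·(0.727/3.78×10^-7 + 0.562/3.05×10^-7 + 0.371/6.57×10^-8) = 0.01969 rad.

19.7 mrad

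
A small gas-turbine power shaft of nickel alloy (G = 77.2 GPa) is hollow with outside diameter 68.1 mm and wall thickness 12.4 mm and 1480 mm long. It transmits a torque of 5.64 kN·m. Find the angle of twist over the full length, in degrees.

3.51°

J = π(d_o⁴ − d_i⁴)/32 = π(0.0681⁴ − 0.0433⁴)/32 = 1.766×10^-6 m⁴.
θ = T·L/(G·J) = 5640 × 1.48 / (77.2×10⁹ × 1.766×10^-6) = 0.06121 rad.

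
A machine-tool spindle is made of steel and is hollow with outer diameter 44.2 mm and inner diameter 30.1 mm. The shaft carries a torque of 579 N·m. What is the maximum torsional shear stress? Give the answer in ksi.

J = π(d_o⁴ − d_i⁴)/32 = π(0.0442⁴ − 0.0301⁴)/32 = 2.941×10^-7 m⁴.
τ_max = T·r/J = 579.0 × 0.0221 / 2.941×10^-7 = 4.351×10^7 Pa.

6.31 ksi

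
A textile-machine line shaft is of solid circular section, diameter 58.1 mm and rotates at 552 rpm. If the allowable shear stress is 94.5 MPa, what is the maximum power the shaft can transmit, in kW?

210 kW

J = πd⁴/32 = π(0.0581)⁴/32 = 1.119×10^-6 m⁴.
T_max = τ_allow·J/r = 9.45×10^7 × 1.119×10^-6 / 0.0290 = 3639 N·m.
ω = 2π·552/60 = 57.81 rad/s, so P_max = T_max·ω = 2.104×10^5 W.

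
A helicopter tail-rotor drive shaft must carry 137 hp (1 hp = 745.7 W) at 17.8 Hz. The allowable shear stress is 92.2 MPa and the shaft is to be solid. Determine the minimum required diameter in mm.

ω = 2π·17.8 = 111.8 rad/s, so T = P/ω = 137×745.7 / 111.8 = 913.5 N·m.
For a solid shaft τ_max = 16T/(πd³), so d = (16T/(π τ_allow))^(1/3) = (16·913.5/(π·9.22×10^7))^(1/3) = 0.03695 m.

37.0 mm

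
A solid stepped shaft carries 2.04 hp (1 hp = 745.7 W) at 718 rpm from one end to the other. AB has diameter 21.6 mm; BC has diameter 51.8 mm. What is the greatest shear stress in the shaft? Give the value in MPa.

ω = 2π·718/60 = 75.19 rad/s, so T = P/ω = 2.04×745.7 / 75.19 = 20.23 N·m.
Under the same torque, τ_max = 16T/(πd³) is largest where d is smallest — segment AB (d = 21.6 mm).
τ_max = 16·20.23/(π·(0.0216)³) = 1.022×10^7 Pa.

10.2 MPa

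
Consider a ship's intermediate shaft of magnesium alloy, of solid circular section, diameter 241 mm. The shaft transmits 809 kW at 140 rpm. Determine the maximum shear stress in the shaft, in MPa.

ω = 2π·140/60 = 14.66 rad/s, so T = P/ω = 809×10³ / 14.66 = 55180 N·m.
J = πd⁴/32 = π(0.241)⁴/32 = 3.312×10^-4 m⁴.
τ_max = T·r/J = 55180 × 0.120 / 3.312×10^-4 = 2.008×10^7 Pa.

20.1 MPa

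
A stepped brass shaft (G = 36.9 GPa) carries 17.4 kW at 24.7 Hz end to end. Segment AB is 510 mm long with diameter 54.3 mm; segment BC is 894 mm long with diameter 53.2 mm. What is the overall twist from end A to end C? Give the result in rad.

0.00527 rad

ω = 2π·24.7 = 155.2 rad/s, so T = P/ω = 17.4×10³ / 155.2 = 112.1 N·m.
J_AB = π(0.0543)⁴/32 = 8.53×10^-7 m⁴; J_BC = π(0.0532)⁴/32 = 7.86×10^-7 m⁴.
θ = (T/G)·Σ L_i/J_i = (112.1/36.9×10⁹)·(0.510/8.53×10^-7 + 0.894/7.86×10^-7) = 5.270×10^-3 rad.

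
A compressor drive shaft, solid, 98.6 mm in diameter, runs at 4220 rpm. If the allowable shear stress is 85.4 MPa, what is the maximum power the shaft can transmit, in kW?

J = πd⁴/32 = π(0.0986)⁴/32 = 9.279×10^-6 m⁴.
T_max = τ_allow·J/r = 8.54×10^7 × 9.279×10^-6 / 0.0493 = 16070 N·m.
ω = 2π·4220/60 = 441.9 rad/s, so P_max = T_max·ω = 7.103×10^6 W.

7100 kW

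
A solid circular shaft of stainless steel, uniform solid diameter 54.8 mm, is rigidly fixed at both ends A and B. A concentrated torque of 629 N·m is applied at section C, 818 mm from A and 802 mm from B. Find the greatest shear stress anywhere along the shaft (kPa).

With uniform GJ and both ends fixed, compatibility θ_AC = θ_CB gives T_A·a = T_B·b, together with T_A + T_B = T₀.
T_A = T₀·b/(a+b) = 629.0·802/1620 = 311.4 N·m; T_B = 317.6 N·m.
τ in each portion: τ_AC = 9.64×10^6 Pa, τ_CB = 9.83×10^6 Pa; maximum is in CB.
τ_max = T_CB·r/J = 317.6·0.0274/8.85×10^-7 = 9.829×10^6 Pa.

9830 kPa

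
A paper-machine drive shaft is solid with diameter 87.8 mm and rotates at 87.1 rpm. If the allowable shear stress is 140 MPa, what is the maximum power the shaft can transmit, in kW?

170 kW

J = πd⁴/32 = π(0.0878)⁴/32 = 5.834×10^-6 m⁴.
T_max = τ_allow·J/r = 1.40×10^8 × 5.834×10^-6 / 0.0439 = 18610 N·m.
ω = 2π·87.1/60 = 9.121 rad/s, so P_max = T_max·ω = 1.697×10^5 W.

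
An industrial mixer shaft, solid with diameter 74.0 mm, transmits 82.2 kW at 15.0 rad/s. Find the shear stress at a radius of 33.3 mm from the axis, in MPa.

ω = 15.0 rad/s, so T = P/ω = 82.2×10³ / 15.00 = 5480 N·m.
J = πd⁴/32 = π(0.0740)⁴/32 = 2.944×10^-6 m⁴.
Shear stress varies linearly with radius: τ = T·r/J = 5480 × 0.0333 / 2.944×10^-6 = 6.199×10^7 Pa.

62.0 MPa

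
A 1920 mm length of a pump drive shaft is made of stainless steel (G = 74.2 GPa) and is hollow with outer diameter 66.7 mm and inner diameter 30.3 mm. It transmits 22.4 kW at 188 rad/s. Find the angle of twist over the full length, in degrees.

ω = 188 rad/s, so T = P/ω = 22.4×10³ / 188.0 = 119.1 N·m.
J = π(d_o⁴ − d_i⁴)/32 = π(0.0667⁴ − 0.0303⁴)/32 = 1.860×10^-6 m⁴.
θ = T·L/(G·J) = 119.1 × 1.92 / (74.2×10⁹ × 1.860×10^-6) = 1.657×10^-3 rad.

0.0950°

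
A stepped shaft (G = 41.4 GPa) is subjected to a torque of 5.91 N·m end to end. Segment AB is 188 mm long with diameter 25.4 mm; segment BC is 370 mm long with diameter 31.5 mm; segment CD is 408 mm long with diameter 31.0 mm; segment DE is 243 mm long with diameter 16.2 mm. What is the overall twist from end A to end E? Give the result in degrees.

0.400°

J_AB = π(0.0254)⁴/32 = 4.09×10^-8 m⁴; J_BC = π(0.0315)⁴/32 = 9.67×10^-8 m⁴; J_CD = π(0.0310)⁴/32 = 9.07×10^-8 m⁴; J_DE = π(0.0162)⁴/32 = 6.76×10^-9 m⁴.
θ = (T/G)·Σ L_i/J_i = (5.910/41.4×10⁹)·(0.188/4.09×10^-8 + 0.370/9.67×10^-8 + 0.408/9.07×10^-8 + 0.243/6.76×10^-9) = 6.976×10^-3 rad.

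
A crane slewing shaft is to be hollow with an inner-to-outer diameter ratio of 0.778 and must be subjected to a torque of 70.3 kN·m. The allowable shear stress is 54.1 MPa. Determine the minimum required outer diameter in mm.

219 mm

For a hollow shaft with d_i/d_o = 0.778: τ_max = 16T/(π d_o³ (1−k⁴)), so d_o = [16T/(π τ_allow (1−k⁴))]^(1/3) = [16·70300/(π·5.41×10^7·0.6336)]^(1/3) = 0.2186 m.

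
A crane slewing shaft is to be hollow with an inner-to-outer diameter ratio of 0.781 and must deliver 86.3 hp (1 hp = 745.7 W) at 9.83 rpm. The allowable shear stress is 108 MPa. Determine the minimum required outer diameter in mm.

ω = 2π·9.83/60 = 1.029 rad/s, so T = P/ω = 86.3×745.7 / 1.029 = 62520 N·m.
For a hollow shaft with d_i/d_o = 0.781: τ_max = 16T/(π d_o³ (1−k⁴)), so d_o = [16T/(π τ_allow (1−k⁴))]^(1/3) = [16·62520/(π·1.08×10^8·0.6279)]^(1/3) = 0.1674 m.

167 mm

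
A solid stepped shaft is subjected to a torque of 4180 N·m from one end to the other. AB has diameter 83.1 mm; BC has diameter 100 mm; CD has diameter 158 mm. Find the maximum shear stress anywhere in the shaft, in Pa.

3.71e7 Pa

Under the same torque, τ_max = 16T/(πd³) is largest where d is smallest — segment AB (d = 83.1 mm).
τ_max = 16·4180/(π·(0.0831)³) = 3.710×10^7 Pa.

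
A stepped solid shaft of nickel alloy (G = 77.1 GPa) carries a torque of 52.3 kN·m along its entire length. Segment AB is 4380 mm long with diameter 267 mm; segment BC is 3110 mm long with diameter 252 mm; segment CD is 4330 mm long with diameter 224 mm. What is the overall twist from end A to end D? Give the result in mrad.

J_AB = π(0.267)⁴/32 = 4.99×10^-4 m⁴; J_BC = π(0.252)⁴/32 = 3.96×10^-4 m⁴; J_CD = π(0.224)⁴/32 = 2.47×10^-4 m⁴.
θ = (T/G)·Σ L_i/J_i = (52300/77.1×10⁹)·(4.38/4.99×10^-4 + 3.11/3.96×10^-4 + 4.33/2.47×10^-4) = 0.02317 rad.

23.2 mrad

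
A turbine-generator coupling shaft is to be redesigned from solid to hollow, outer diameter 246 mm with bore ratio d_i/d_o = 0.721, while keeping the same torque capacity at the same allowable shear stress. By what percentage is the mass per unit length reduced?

40.8 %

Equal τ_max and T ⇒ the solid shaft needs d_s³ = d_o³(1−k⁴), so d_s = 246·(1−0.721⁴)^(1/3) = 221.5 mm.
Area ratio A_h/A_s = d_o²(1−k²)/d_s² = (1−k²)/(1−k⁴)^(2/3) = 0.5924.
Mass saving = 1 − 0.5924 = 40.8 %.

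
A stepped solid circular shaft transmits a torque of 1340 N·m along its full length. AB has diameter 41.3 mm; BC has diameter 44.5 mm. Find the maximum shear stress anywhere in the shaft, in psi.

14100 psi

Under the same torque, τ_max = 16T/(πd³) is largest where d is smallest — segment AB (d = 41.3 mm).
τ_max = 16·1340/(π·(0.0413)³) = 9.688×10^7 Pa.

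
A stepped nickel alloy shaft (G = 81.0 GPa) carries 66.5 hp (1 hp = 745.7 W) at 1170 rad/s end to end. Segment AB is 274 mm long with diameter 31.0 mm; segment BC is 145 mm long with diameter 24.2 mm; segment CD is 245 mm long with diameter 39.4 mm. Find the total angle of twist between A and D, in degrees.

0.251°

ω = 1170 rad/s, so T = P/ω = 66.5×745.7 / 1170 = 42.38 N·m.
J_AB = π(0.0310)⁴/32 = 9.07×10^-8 m⁴; J_BC = π(0.0242)⁴/32 = 3.37×10^-8 m⁴; J_CD = π(0.0394)⁴/32 = 2.37×10^-7 m⁴.
θ = (T/G)·Σ L_i/J_i = (42.38/81.0×10⁹)·(0.274/9.07×10^-8 + 0.145/3.37×10^-8 + 0.245/2.37×10^-7) = 4.377×10^-3 rad.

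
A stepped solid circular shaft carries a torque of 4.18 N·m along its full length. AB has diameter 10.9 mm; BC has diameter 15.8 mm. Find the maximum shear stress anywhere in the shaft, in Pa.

1.64e7 Pa

Under the same torque, τ_max = 16T/(πd³) is largest where d is smallest — segment AB (d = 10.9 mm).
τ_max = 16·4.180/(π·(0.0109)³) = 1.644×10^7 Pa.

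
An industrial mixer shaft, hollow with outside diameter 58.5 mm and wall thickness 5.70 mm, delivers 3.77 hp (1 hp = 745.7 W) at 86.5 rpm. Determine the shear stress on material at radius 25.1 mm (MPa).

11.7 MPa

ω = 2π·86.5/60 = 9.058 rad/s, so T = P/ω = 3.77×745.7 / 9.058 = 310.4 N·m.
J = π(d_o⁴ − d_i⁴)/32 = π(0.0585⁴ − 0.0471⁴)/32 = 6.667×10^-7 m⁴.
Shear stress varies linearly with radius: τ = T·r/J = 310.4 × 0.0251 / 6.667×10^-7 = 1.169×10^7 Pa.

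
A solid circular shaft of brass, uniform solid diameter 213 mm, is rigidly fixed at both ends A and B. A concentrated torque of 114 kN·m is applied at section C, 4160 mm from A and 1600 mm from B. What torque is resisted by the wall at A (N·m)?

With uniform GJ and both ends fixed, compatibility θ_AC = θ_CB gives T_A·a = T_B·b, together with T_A + T_B = T₀.
T_A = T₀·b/(a+b) = 114000·1600/5760 = 31670 N·m; T_B = 82330 N·m.

31700 N·m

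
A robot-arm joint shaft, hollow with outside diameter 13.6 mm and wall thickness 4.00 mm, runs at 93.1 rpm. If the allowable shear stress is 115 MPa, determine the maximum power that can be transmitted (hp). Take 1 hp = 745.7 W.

0.721 hp

J = π(d_o⁴ − d_i⁴)/32 = π(0.0136⁴ − 0.00560⁴)/32 = 3.262×10^-9 m⁴.
T_max = τ_allow·J/r = 1.15×10^8 × 3.262×10^-9 / 0.00680 = 55.17 N·m.
ω = 2π·93.1/60 = 9.749 rad/s, so P_max = T_max·ω = 537.8 W.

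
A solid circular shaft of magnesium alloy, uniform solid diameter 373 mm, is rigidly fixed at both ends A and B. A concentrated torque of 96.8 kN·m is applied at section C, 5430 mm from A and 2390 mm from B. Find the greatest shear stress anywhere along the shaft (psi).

With uniform GJ and both ends fixed, compatibility θ_AC = θ_CB gives T_A·a = T_B·b, together with T_A + T_B = T₀.
T_A = T₀·b/(a+b) = 96800·2390/7820 = 29580 N·m; T_B = 67220 N·m.
τ in each portion: τ_AC = 2.90×10^6 Pa, τ_CB = 6.60×10^6 Pa; maximum is in CB.
τ_max = T_CB·r/J = 67220·0.186/1.90×10^-3 = 6.596×10^6 Pa.

957 psi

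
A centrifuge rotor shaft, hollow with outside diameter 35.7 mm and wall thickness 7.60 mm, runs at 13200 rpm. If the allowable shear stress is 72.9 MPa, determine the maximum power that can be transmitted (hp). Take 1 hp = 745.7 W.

1080 hp

J = π(d_o⁴ − d_i⁴)/32 = π(0.0357⁴ − 0.0205⁴)/32 = 1.421×10^-7 m⁴.
T_max = τ_allow·J/r = 7.29×10^7 × 1.421×10^-7 / 0.0179 = 580.5 N·m.
ω = 2π·13200/60 = 1382 rad/s, so P_max = T_max·ω = 8.024×10^5 W.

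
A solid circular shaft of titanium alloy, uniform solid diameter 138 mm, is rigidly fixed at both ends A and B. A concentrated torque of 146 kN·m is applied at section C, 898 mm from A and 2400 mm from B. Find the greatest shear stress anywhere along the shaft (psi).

29900 psi

With uniform GJ and both ends fixed, compatibility θ_AC = θ_CB gives T_A·a = T_B·b, together with T_A + T_B = T₀.
T_A = T₀·b/(a+b) = 146000·2400/3298 = 106200 N·m; T_B = 39750 N·m.
τ in each portion: τ_AC = 2.06×10^8 Pa, τ_CB = 7.70×10^7 Pa; maximum is in AC.
τ_max = T_AC·r/J = 106200·0.0690/3.56×10^-5 = 2.059×10^8 Pa.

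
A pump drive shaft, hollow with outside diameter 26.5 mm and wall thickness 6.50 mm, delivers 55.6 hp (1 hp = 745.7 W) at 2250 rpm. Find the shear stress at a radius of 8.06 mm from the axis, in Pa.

ω = 2π·2250/60 = 235.6 rad/s, so T = P/ω = 55.6×745.7 / 235.6 = 176.0 N·m.
J = π(d_o⁴ − d_i⁴)/32 = π(0.0265⁴ − 0.0135⁴)/32 = 4.515×10^-8 m⁴.
Shear stress varies linearly with radius: τ = T·r/J = 176.0 × 0.00806 / 4.515×10^-8 = 3.141×10^7 Pa.

3.14e7 Pa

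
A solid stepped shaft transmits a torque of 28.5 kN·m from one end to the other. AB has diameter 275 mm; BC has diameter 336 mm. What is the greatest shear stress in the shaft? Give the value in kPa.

6980 kPa

Under the same torque, τ_max = 16T/(πd³) is largest where d is smallest — segment AB (d = 275 mm).
τ_max = 16·28500/(π·(0.275)³) = 6.979×10^6 Pa.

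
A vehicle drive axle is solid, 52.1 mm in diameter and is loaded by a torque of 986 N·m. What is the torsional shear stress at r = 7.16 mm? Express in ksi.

1.42 ksi

J = πd⁴/32 = π(0.0521)⁴/32 = 7.234×10^-7 m⁴.
Shear stress varies linearly with radius: τ = T·r/J = 986.0 × 0.00716 / 7.234×10^-7 = 9.760×10^6 Pa.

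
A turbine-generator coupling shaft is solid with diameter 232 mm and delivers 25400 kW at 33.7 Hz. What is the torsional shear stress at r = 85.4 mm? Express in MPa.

ω = 2π·33.7 = 211.7 rad/s, so T = P/ω = 25400×10³ / 211.7 = 120000 N·m.
J = πd⁴/32 = π(0.232)⁴/32 = 2.844×10^-4 m⁴.
Shear stress varies linearly with radius: τ = T·r/J = 120000 × 0.0854 / 2.844×10^-4 = 3.602×10^7 Pa.

36.0 MPa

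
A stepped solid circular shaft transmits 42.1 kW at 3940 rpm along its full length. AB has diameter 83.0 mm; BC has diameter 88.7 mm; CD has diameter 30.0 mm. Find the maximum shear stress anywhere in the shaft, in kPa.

ω = 2π·3940/60 = 412.6 rad/s, so T = P/ω = 42.1×10³ / 412.6 = 102.0 N·m.
Under the same torque, τ_max = 16T/(πd³) is largest where d is smallest — segment CD (d = 30.0 mm).
τ_max = 16·102.0/(π·(0.0300)³) = 1.925×10^7 Pa.

19200 kPa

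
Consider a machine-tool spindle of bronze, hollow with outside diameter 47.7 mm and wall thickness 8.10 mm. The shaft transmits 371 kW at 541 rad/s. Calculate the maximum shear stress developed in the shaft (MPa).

39.7 MPa

ω = 541 rad/s, so T = P/ω = 371×10³ / 541.0 = 685.8 N·m.
J = π(d_o⁴ − d_i⁴)/32 = π(0.0477⁴ − 0.0315⁴)/32 = 4.116×10^-7 m⁴.
τ_max = T·r/J = 685.8 × 0.0239 / 4.116×10^-7 = 3.974×10^7 Pa.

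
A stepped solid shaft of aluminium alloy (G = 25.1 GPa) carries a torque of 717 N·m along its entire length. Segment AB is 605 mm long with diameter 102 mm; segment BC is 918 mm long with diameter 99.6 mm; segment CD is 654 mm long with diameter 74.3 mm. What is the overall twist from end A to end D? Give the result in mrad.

10.6 mrad

J_AB = π(0.102)⁴/32 = 1.06×10^-5 m⁴; J_BC = π(0.0996)⁴/32 = 9.66×10^-6 m⁴; J_CD = π(0.0743)⁴/32 = 2.99×10^-6 m⁴.
θ = (T/G)·Σ L_i/J_i = (717.0/25.1×10⁹)·(0.605/1.06×10^-5 + 0.918/9.66×10^-6 + 0.654/2.99×10^-6) = 0.01058 rad.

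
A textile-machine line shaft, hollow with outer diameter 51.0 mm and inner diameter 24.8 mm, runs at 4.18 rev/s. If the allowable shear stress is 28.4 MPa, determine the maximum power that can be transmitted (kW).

J = π(d_o⁴ − d_i⁴)/32 = π(0.0510⁴ − 0.0248⁴)/32 = 6.270×10^-7 m⁴.
T_max = τ_allow·J/r = 2.84×10^7 × 6.270×10^-7 / 0.0255 = 698.3 N·m.
ω = 2π·4.18 = 26.26 rad/s, so P_max = T_max·ω = 1.834×10^4 W.

18.3 kW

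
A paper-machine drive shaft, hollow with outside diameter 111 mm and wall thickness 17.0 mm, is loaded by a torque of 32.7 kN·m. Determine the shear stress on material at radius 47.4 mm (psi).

19600 psi

J = π(d_o⁴ − d_i⁴)/32 = π(0.111⁴ − 0.0770⁴)/32 = 1.145×10^-5 m⁴.
Shear stress varies linearly with radius: τ = T·r/J = 32700 × 0.0474 / 1.145×10^-5 = 1.353×10^8 Pa.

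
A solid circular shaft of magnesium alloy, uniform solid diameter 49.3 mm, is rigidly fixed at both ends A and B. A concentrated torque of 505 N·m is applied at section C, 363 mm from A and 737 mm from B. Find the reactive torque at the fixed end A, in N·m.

338 N·m

With uniform GJ and both ends fixed, compatibility θ_AC = θ_CB gives T_A·a = T_B·b, together with T_A + T_B = T₀.
T_A = T₀·b/(a+b) = 505.0·737/1100 = 338.4 N·m; T_B = 166.6 N·m.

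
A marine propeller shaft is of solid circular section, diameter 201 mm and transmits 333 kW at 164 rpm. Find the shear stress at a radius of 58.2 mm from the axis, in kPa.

ω = 2π·164/60 = 17.17 rad/s, so T = P/ω = 333×10³ / 17.17 = 19390 N·m.
J = πd⁴/32 = π(0.201)⁴/32 = 1.602×10^-4 m⁴.
Shear stress varies linearly with radius: τ = T·r/J = 19390 × 0.0582 / 1.602×10^-4 = 7.042×10^6 Pa.

7040 kPa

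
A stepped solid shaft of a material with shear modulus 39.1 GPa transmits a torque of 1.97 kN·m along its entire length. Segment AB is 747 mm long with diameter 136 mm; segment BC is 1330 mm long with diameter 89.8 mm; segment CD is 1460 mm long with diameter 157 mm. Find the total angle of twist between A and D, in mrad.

12.9 mrad

J_AB = π(0.136)⁴/32 = 3.36×10^-5 m⁴; J_BC = π(0.0898)⁴/32 = 6.38×10^-6 m⁴; J_CD = π(0.157)⁴/32 = 5.96×10^-5 m⁴.
θ = (T/G)·Σ L_i/J_i = (1970/39.1×10⁹)·(0.747/3.36×10^-5 + 1.33/6.38×10^-6 + 1.46/5.96×10^-5) = 0.01285 rad.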